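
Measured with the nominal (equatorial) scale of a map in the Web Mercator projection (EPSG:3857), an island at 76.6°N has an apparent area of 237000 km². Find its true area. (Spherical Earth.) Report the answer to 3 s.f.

For Mercator, h = k = sec φ (a conformal cylindrical projection has a single point scale, 1/cos φ).
Areal scale = k² = sec²φ = 1/cos²(76.6°) = 1/0.2317² = 18.62.
True area = apparent / (areal scale) = 237000 / 18.62 ≈ 12700 km².

12700 km²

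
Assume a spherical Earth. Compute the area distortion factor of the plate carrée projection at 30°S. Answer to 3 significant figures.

1.15

Plate carrée maps x = Rλ, y = Rφ. The meridian scale is h = 1 and the parallel scale is k = 1/cos φ = sec φ.
Areal scale = h·k = 1 × sec φ; at 30°, h = 1.000, k = 1.155, so h·k = 1.155.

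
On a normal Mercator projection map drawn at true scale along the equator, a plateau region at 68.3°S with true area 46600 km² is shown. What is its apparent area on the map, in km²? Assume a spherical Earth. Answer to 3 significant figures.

341000 km²

For Mercator, h = k = sec φ (a conformal cylindrical projection has a single point scale, 1/cos φ).
Areal scale = k² = sec²φ = 1/cos²(68.3°) = 1/0.3697² = 7.315.
Apparent area = 46600 × 7.315 ≈ 341000 km².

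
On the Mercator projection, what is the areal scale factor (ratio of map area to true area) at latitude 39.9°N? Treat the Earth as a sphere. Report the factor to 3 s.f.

1.70

Mercator is conformal, so the point scale is isotropic: h = k = sec φ = 1/cos φ.
Areal scale = k² = sec²φ = 1/cos²(39.9°) = 1/0.7672² = 1.699.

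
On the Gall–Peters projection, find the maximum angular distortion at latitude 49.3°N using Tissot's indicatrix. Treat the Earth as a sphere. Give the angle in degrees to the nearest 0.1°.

Gall–Peters is a cylindrical equal-area projection with standard parallels at ±45°. Cylindrical equal-area (φ₀ = 45°): h = cos φ / cos 45° along meridians, k = cos 45° / cos φ along parallels; h·k = 1.
At 49.3°: h = 0.9222, k = 1.084; principal scales a = 1.084, b = 0.9222.
sin(ω/2) = (a − b)/(a + b) = 0.1621/2.007 = 0.08081, so ω = 2 arcsin(0.08081) ≈ 9.3°.

9.3°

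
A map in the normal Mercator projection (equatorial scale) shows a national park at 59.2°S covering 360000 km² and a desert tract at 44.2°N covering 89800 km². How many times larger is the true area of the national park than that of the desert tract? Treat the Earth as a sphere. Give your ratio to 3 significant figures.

2.05

Mercator's areal exaggeration is sec²φ; hence true area = (apparent area) · cos²φ.
True area of national park: 360000 × cos²(59.2°) = 360000 × 0.2622 = 94390 km².
True area of desert tract: 89800 × cos²(44.2°) = 89800 × 0.5140 = 46150 km².
Ratio = 94390 / 46150 ≈ 2.05.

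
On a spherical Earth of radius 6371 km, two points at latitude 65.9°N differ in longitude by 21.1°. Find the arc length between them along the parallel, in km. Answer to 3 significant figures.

958 km

Arc length along a parallel = R cos φ · Δλ (with Δλ in radians).
= 6371 × cos 65.9° × (21.1° × π/180) = 6371 × 0.4083 × 0.3683 ≈ 958 km.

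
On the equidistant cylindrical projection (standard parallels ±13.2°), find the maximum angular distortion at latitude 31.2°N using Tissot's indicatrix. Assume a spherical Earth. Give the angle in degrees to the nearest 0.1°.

In the equirectangular projection with standard parallel φ₀ = 13.2° (x = Rλ cos φ₀, y = Rφ), meridians are true-scale (h = 1) and the parallel scale is k = cos φ₀ / cos φ.
At 31.2°: h = 1.000, k = 1.138; principal scales a = 1.138, b = 1.000.
sin(ω/2) = (a − b)/(a + b) = 0.1382/2.138 = 0.06464, so ω = 2 arcsin(0.06464) ≈ 7.4°.

7.4°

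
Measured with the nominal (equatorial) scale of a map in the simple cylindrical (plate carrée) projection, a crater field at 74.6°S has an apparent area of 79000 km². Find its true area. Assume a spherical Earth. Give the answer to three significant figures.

Plate carrée maps x = Rλ, y = Rφ. The meridian scale is h = 1 and the parallel scale is k = 1/cos φ = sec φ.
Areal scale = h·k = 1 × sec φ; at 74.6°, h = 1.000, k = 3.766, so h·k = 3.766.
True area = apparent / (areal scale) = 79000 / 3.766 ≈ 21000 km².

21000 km²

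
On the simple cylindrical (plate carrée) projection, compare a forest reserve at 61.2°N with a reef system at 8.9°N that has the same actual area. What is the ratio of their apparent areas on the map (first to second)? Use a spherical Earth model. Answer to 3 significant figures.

2.05

In the plate carrée (x = Rλ, y = Rφ), meridians are true-scale (h = 1) and parallels are stretched by k = sec φ.
Areal scale at 61.2°: h·k = 1.000 × 2.076 = 2.076.
Areal scale at 8.9°: h·k = 1.000 × 1.012 = 1.012.
Ratio = 2.076/1.012 ≈ 2.05.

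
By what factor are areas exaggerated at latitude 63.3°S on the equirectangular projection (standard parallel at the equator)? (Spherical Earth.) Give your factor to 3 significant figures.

Plate carrée maps x = Rλ, y = Rφ. The meridian scale is h = 1 and the parallel scale is k = 1/cos φ = sec φ.
Areal scale = h·k = 1 × sec φ; at 63.3°, h = 1.000, k = 2.226, so h·k = 2.226.

2.23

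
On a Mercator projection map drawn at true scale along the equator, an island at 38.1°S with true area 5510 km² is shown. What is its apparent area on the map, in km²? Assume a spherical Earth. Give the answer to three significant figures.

Mercator is conformal, so the point scale is isotropic: h = k = sec φ = 1/cos φ.
Areal scale = k² = sec²φ = 1/cos²(38.1°) = 1/0.7869² = 1.615.
Apparent area = 5510 × 1.615 ≈ 8900 km².

8900 km²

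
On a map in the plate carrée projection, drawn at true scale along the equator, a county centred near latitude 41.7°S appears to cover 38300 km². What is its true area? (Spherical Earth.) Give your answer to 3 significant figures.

28600 km²

In the plate carrée (x = Rλ, y = Rφ), meridians are true-scale (h = 1) and parallels are stretched by k = sec φ.
Areal scale = h·k = 1 × sec φ; at 41.7°, h = 1.000, k = 1.339, so h·k = 1.339.
True area = apparent / (areal scale) = 38300 / 1.339 ≈ 28600 km².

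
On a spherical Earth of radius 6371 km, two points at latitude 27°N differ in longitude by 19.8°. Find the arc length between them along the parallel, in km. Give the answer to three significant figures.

Arc length along a parallel = R cos φ · Δλ (with Δλ in radians).
= 6371 × cos 27° × (19.8° × π/180) = 6371 × 0.8910 × 0.3456 ≈ 1960 km.

1960 km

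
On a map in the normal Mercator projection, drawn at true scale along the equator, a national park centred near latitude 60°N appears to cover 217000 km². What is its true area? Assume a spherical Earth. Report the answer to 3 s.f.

54300 km²

For Mercator, h = k = sec φ (a conformal cylindrical projection has a single point scale, 1/cos φ).
Areal scale = k² = sec²φ = 1/cos²(60°) = 1/0.5000² = 4.000.
True area = apparent / (areal scale) = 217000 / 4.000 ≈ 54300 km².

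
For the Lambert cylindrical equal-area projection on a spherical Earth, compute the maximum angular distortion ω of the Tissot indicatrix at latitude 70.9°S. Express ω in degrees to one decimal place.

107.5°

The Lambert cylindrical equal-area projection is the cylindrical equal-area projection with its standard parallel at the equator (φ₀ = 0). A cylindrical equal-area projection with standard parallel φ₀ has meridian scale h = cos φ / cos φ₀ and parallel scale k = cos φ₀ / cos φ (so areas are preserved, h·k = 1).
At 70.9°: h = 0.3272, k = 3.056; principal scales a = 3.056, b = 0.3272.
sin(ω/2) = (a − b)/(a + b) = 2.729/3.383 = 0.8066, so ω = 2 arcsin(0.8066) ≈ 107.5°.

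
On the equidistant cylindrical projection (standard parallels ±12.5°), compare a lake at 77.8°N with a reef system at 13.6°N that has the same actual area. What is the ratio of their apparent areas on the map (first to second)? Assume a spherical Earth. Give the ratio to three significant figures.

In the equirectangular projection with standard parallel φ₀ = 12.5° (x = Rλ cos φ₀, y = Rφ), meridians are true-scale (h = 1) and the parallel scale is k = cos φ₀ / cos φ.
Areal scale at 77.8°: h·k = 1.000 × 4.620 = 4.620.
Areal scale at 13.6°: h·k = 1.000 × 1.004 = 1.004.
Ratio = 4.620/1.004 ≈ 4.60.

4.60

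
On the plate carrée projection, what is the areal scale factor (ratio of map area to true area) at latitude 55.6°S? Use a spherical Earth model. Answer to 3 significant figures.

1.77

Plate carrée maps x = Rλ, y = Rφ. The meridian scale is h = 1 and the parallel scale is k = 1/cos φ = sec φ.
Areal scale = h·k = 1 × sec φ; at 55.6°, h = 1.000, k = 1.770, so h·k = 1.770.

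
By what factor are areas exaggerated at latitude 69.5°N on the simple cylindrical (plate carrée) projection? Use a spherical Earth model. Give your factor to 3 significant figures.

For the equirectangular projection with φ₀ = 0 (plate carrée), h = 1 along meridians and k = sec φ along parallels.
Areal scale = h·k = 1 × sec φ; at 69.5°, h = 1.000, k = 2.855, so h·k = 2.855.

2.86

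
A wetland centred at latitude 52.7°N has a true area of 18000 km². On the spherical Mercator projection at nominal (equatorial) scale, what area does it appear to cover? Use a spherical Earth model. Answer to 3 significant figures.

49000 km²

Mercator is conformal, so the point scale is isotropic: h = k = sec φ = 1/cos φ.
Areal scale = k² = sec²φ = 1/cos²(52.7°) = 1/0.6060² = 2.723.
Apparent area = 18000 × 2.723 ≈ 49000 km².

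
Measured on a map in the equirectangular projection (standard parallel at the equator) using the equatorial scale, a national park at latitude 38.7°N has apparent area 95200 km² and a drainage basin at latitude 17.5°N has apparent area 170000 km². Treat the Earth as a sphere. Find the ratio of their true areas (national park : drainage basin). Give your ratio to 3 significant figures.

0.458

Plate carrée has h = 1 and k = sec φ, giving areal scale sec φ; true area = (apparent area) · cos φ.
True area of national park: 95200 × cos(38.7°) = 95200 × 0.7804 = 74300 km².
True area of drainage basin: 170000 × cos(17.5°) = 170000 × 0.9537 = 162100 km².
Ratio = 74300 / 162100 ≈ 0.458.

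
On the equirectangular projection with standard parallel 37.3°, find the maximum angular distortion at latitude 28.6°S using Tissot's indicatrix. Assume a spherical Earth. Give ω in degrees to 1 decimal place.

With standard parallel φ₀ = 37.3°, the equirectangular projection gives x = Rλ cos φ₀, y = Rφ, so h = 1 and k = cos 37.3° / cos φ.
At 28.6°: h = 1.000, k = 0.9060; principal scales a = 1.000, b = 0.9060.
sin(ω/2) = (a − b)/(a + b) = 0.09398/1.906 = 0.04930, so ω = 2 arcsin(0.04930) ≈ 5.7°.

5.7°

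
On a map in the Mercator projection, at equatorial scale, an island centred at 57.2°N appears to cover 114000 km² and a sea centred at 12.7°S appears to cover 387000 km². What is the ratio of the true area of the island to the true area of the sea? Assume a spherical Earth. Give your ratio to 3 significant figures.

0.0908

Mercator's areal exaggeration is sec²φ; hence true area = (apparent area) · cos²φ.
True area of island: 114000 × cos²(57.2°) = 114000 × 0.2934 = 33450 km².
True area of sea: 387000 × cos²(12.7°) = 387000 × 0.9517 = 368300 km².
Ratio = 33450 / 368300 ≈ 0.0908.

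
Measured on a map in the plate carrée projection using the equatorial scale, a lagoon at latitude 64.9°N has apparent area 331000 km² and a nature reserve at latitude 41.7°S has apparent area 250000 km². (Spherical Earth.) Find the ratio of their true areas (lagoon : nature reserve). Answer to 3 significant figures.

0.752

On the plate carrée, areal scale = h·k = 1 × sec φ, so true area = apparent × cos φ.
True area of lagoon: 331000 × cos(64.9°) = 331000 × 0.4242 = 140400 km².
True area of nature reserve: 250000 × cos(41.7°) = 250000 × 0.7466 = 186700 km².
Ratio = 140400 / 186700 ≈ 0.752.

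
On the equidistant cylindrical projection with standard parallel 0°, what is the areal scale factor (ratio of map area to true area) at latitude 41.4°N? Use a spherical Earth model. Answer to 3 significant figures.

1.33

Plate carrée maps x = Rλ, y = Rφ. The meridian scale is h = 1 and the parallel scale is k = 1/cos φ = sec φ.
Areal scale = h·k = 1 × sec φ; at 41.4°, h = 1.000, k = 1.333, so h·k = 1.333.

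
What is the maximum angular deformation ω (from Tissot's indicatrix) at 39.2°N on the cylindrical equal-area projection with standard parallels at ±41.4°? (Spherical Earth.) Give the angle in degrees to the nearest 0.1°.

3.7°

Cylindrical equal-area (φ₀ = 41.4°): h = cos φ / cos 41.4° along meridians, k = cos 41.4° / cos φ along parallels; h·k = 1.
At 39.2°: h = 1.033, k = 0.9680; principal scales a = 1.033, b = 0.9680.
sin(ω/2) = (a − b)/(a + b) = 0.06515/2.001 = 0.03256, so ω = 2 arcsin(0.03256) ≈ 3.7°.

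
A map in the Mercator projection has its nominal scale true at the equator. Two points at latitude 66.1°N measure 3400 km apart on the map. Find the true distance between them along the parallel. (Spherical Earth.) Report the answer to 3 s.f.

1380 km

For Mercator, h = k = sec φ (a conformal cylindrical projection has a single point scale, 1/cos φ).
Along the parallel at 66.1°, map distances are exaggerated by k = sec 66.1° = 2.468.
True distance = 3400 / 2.468 = 3400 × cos 66.1° ≈ 1380 km.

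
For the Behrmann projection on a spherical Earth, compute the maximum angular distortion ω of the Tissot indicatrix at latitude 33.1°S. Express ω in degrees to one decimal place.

The Behrmann projection is cylindrical equal-area with φ₀ = 30°. For cylindrical equal-area with standard parallel φ₀, h = cos φ / cos φ₀ and k = cos φ₀ / cos φ, so h·k = 1.
At 33.1°: h = 0.9673, k = 1.034; principal scales a = 1.034, b = 0.9673.
sin(ω/2) = (a − b)/(a + b) = 0.06648/2.001 = 0.03322, so ω = 2 arcsin(0.03322) ≈ 3.8°.

3.8°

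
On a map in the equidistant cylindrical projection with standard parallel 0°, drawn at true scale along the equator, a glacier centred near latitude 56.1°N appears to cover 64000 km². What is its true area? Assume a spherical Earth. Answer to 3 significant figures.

35700 km²

Plate carrée maps x = Rλ, y = Rφ. The meridian scale is h = 1 and the parallel scale is k = 1/cos φ = sec φ.
Areal scale = h·k = 1 × sec φ; at 56.1°, h = 1.000, k = 1.793, so h·k = 1.793.
True area = apparent / (areal scale) = 64000 / 1.793 ≈ 35700 km².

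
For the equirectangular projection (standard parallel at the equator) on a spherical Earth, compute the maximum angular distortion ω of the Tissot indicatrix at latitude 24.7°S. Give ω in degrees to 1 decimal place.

For the equirectangular projection with φ₀ = 0 (plate carrée), h = 1 along meridians and k = sec φ along parallels.
At 24.7°: h = 1.000, k = 1.101; principal scales a = 1.101, b = 1.000.
sin(ω/2) = (a − b)/(a + b) = 0.1007/2.101 = 0.04794, so ω = 2 arcsin(0.04794) ≈ 5.5°.

5.5°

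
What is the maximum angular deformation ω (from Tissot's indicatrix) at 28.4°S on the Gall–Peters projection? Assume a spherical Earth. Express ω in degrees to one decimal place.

The Gall–Peters projection is cylindrical equal-area with φ₀ = 45°. For cylindrical equal-area with standard parallel φ₀, h = cos φ / cos φ₀ and k = cos φ₀ / cos φ, so h·k = 1.
At 28.4°: h = 1.244, k = 0.8039; principal scales a = 1.244, b = 0.8039.
sin(ω/2) = (a − b)/(a + b) = 0.4402/2.048 = 0.2149, so ω = 2 arcsin(0.2149) ≈ 24.8°.

24.8°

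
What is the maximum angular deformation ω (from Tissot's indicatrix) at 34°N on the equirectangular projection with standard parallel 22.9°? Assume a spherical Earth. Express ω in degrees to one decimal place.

In the equirectangular projection with standard parallel φ₀ = 22.9° (x = Rλ cos φ₀, y = Rφ), meridians are true-scale (h = 1) and the parallel scale is k = cos φ₀ / cos φ.
At 34°: h = 1.000, k = 1.111; principal scales a = 1.111, b = 1.000.
sin(ω/2) = (a − b)/(a + b) = 0.1112/2.111 = 0.05265, so ω = 2 arcsin(0.05265) ≈ 6.0°.

6.0°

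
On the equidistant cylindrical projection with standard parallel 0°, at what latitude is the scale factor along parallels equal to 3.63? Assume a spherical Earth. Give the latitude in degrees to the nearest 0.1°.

Plate carrée: h = 1, k = sec φ along parallels.
sec φ = 3.63  ⇒  cos φ = 0.2755  ⇒  φ ≈ 74.0°.

74.0°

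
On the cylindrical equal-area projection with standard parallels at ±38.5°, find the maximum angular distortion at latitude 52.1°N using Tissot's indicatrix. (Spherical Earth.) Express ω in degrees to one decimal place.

27.5°

For cylindrical equal-area with standard parallel φ₀, h = cos φ / cos φ₀ and k = cos φ₀ / cos φ, so h·k = 1.
At 52.1°: h = 0.7849, k = 1.274; principal scales a = 1.274, b = 0.7849.
sin(ω/2) = (a − b)/(a + b) = 0.4891/2.059 = 0.2375, so ω = 2 arcsin(0.2375) ≈ 27.5°.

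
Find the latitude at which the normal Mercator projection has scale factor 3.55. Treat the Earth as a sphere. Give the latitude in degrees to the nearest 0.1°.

Mercator scale is k = sec φ = 1/cos φ.
1/cos φ = 3.55  ⇒  cos φ = 0.2817  ⇒  φ = arccos(0.2817) ≈ 73.6°.

73.6°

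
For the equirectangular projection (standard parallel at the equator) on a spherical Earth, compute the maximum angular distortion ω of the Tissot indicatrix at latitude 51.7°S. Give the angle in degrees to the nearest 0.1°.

Plate carrée maps x = Rλ, y = Rφ. The meridian scale is h = 1 and the parallel scale is k = 1/cos φ = sec φ.
At 51.7°: h = 1.000, k = 1.613; principal scales a = 1.613, b = 1.000.
sin(ω/2) = (a − b)/(a + b) = 0.6135/2.613 = 0.2347, so ω = 2 arcsin(0.2347) ≈ 27.2°.

27.2°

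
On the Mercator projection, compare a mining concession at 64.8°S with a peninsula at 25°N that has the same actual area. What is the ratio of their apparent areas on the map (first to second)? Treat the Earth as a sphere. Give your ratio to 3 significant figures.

Mercator is conformal with k = sec φ, so areal scale = k² = sec²φ.
At 64.8°: sec²(64.8°) = 1/0.4258² = 5.516.
At 25°: sec²(25°) = 1/0.9063² = 1.217.
Ratio = 5.516/1.217 = cos²(25°)/cos²(64.8°) ≈ 4.53.

4.53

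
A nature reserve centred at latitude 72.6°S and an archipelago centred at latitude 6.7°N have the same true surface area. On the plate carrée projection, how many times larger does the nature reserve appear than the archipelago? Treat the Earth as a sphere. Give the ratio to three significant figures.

Plate carrée maps x = Rλ, y = Rφ. The meridian scale is h = 1 and the parallel scale is k = 1/cos φ = sec φ.
Areal scale at 72.6°: h·k = 1.000 × 3.344 = 3.344.
Areal scale at 6.7°: h·k = 1.000 × 1.007 = 1.007.
Ratio = 3.344/1.007 ≈ 3.32.

3.32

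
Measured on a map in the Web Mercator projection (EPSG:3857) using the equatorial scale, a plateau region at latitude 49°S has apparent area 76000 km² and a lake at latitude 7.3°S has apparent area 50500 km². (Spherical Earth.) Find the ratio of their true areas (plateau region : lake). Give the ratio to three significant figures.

0.658

On Mercator the areal scale is sec²φ, so true area = apparent × cos²φ.
True area of plateau region: 76000 × cos²(49°) = 76000 × 0.4304 = 32710 km².
True area of lake: 50500 × cos²(7.3°) = 50500 × 0.9839 = 49680 km².
Ratio = 32710 / 49680 ≈ 0.658.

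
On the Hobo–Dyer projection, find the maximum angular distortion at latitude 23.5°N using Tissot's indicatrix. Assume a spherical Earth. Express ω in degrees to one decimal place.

16.5°

Hobo–Dyer is a cylindrical equal-area projection with standard parallels at ±37.5°. Cylindrical equal-area (φ₀ = 37.5°): h = cos φ / cos 37.5° along meridians, k = cos 37.5° / cos φ along parallels; h·k = 1.
At 23.5°: h = 1.156, k = 0.8651; principal scales a = 1.156, b = 0.8651.
sin(ω/2) = (a − b)/(a + b) = 0.2908/2.021 = 0.1439, so ω = 2 arcsin(0.1439) ≈ 16.5°.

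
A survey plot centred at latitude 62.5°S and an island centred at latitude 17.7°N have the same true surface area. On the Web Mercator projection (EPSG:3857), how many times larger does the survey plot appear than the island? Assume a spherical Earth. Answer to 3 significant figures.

4.26

Mercator is conformal with k = sec φ, so areal scale = k² = sec²φ.
At 62.5°: sec²(62.5°) = 1/0.4617² = 4.690.
At 17.7°: sec²(17.7°) = 1/0.9527² = 1.102.
Ratio = 4.690/1.102 = cos²(17.7°)/cos²(62.5°) ≈ 4.26.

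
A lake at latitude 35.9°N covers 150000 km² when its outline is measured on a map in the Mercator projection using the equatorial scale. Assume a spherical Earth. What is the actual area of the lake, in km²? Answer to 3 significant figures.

For Mercator, h = k = sec φ (a conformal cylindrical projection has a single point scale, 1/cos φ).
Areal scale = k² = sec²φ = 1/cos²(35.9°) = 1/0.8100² = 1.524.
True area = apparent / (areal scale) = 150000 / 1.524 ≈ 98400 km².

98400 km²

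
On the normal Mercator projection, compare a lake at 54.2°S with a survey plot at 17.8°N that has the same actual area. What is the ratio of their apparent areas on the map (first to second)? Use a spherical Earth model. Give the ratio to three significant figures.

2.65

Mercator areal scale is sec²φ.
At 54.2°: sec²(54.2°) = 1/0.5850² = 2.922.
At 17.8°: sec²(17.8°) = 1/0.9521² = 1.103.
Ratio = 2.922/1.103 = cos²(17.8°)/cos²(54.2°) ≈ 2.65.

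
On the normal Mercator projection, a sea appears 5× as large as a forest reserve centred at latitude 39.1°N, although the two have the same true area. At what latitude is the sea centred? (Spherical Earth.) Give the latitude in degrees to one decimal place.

69.7°

Mercator areal scale is sec²φ, so apparent-area ratio = sec²φ₁ / sec²φ₂ = cos²φ₂ / cos²φ₁.
cos²φ₂ / cos²φ₁ = 5  ⇒  cos φ₁ = cos 39.1° / √5 = 0.7760/2.236 = 0.3471.
φ₁ = arccos(0.3471) ≈ 69.7°.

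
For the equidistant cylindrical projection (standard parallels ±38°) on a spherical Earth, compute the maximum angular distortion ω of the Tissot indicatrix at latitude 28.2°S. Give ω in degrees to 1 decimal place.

6.4°

With standard parallel φ₀ = 38°, the equirectangular projection gives x = Rλ cos φ₀, y = Rφ, so h = 1 and k = cos 38° / cos φ.
At 28.2°: h = 1.000, k = 0.8941; principal scales a = 1.000, b = 0.8941.
sin(ω/2) = (a − b)/(a + b) = 0.1059/1.894 = 0.05589, so ω = 2 arcsin(0.05589) ≈ 6.4°.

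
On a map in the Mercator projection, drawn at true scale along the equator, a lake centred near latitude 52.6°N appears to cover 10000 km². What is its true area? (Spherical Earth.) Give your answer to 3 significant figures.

The Mercator projection is conformal; its linear scale factor is the same in every direction and equals sec φ = 1/cos φ.
Areal scale = k² = sec²φ = 1/cos²(52.6°) = 1/0.6074² = 2.711.
True area = apparent / (areal scale) = 10000 / 2.711 ≈ 3690 km².

3690 km²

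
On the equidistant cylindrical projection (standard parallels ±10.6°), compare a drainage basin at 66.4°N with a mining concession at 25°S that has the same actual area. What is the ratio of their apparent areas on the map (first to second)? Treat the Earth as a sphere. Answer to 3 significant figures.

In the equirectangular projection with standard parallel φ₀ = 10.6° (x = Rλ cos φ₀, y = Rφ), meridians are true-scale (h = 1) and the parallel scale is k = cos φ₀ / cos φ.
Areal scale at 66.4°: h·k = 1.000 × 2.455 = 2.455.
Areal scale at 25°: h·k = 1.000 × 1.085 = 1.085.
Ratio = 2.455/1.085 ≈ 2.26.

2.26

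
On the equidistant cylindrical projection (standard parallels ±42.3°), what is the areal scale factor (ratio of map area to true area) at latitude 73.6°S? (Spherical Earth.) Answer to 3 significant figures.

2.62

The equidistant cylindrical projection with φ₀ = 42.3° has h = 1 (meridians true) and k = cos φ₀ / cos φ along parallels.
Areal scale = h·k = 1 × cos φ₀ / cos φ; at 73.6°, h = 1.000, k = 2.620, so h·k = 2.620.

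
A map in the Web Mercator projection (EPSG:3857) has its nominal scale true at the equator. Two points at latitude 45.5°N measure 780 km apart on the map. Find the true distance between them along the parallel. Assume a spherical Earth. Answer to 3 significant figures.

547 km

Mercator is conformal, so the point scale is isotropic: h = k = sec φ = 1/cos φ.
Along the parallel at 45.5°, map distances are exaggerated by k = sec 45.5° = 1.427.
True distance = 780 / 1.427 = 780 × cos 45.5° ≈ 547 km.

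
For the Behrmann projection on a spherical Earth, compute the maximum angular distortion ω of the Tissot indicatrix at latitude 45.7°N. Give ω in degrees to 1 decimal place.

The Behrmann projection is cylindrical equal-area with φ₀ = 30°. For cylindrical equal-area with standard parallel φ₀, h = cos φ / cos φ₀ and k = cos φ₀ / cos φ, so h·k = 1.
At 45.7°: h = 0.8065, k = 1.240; principal scales a = 1.240, b = 0.8065.
sin(ω/2) = (a − b)/(a + b) = 0.4335/2.046 = 0.2118, so ω = 2 arcsin(0.2118) ≈ 24.5°.

24.5°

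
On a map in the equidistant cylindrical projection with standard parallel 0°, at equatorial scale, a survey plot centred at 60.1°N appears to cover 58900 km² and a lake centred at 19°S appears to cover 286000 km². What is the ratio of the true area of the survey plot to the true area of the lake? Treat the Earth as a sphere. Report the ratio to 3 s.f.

0.109

Plate carrée has h = 1 and k = sec φ, giving areal scale sec φ; true area = (apparent area) · cos φ.
True area of survey plot: 58900 × cos(60.1°) = 58900 × 0.4985 = 29360 km².
True area of lake: 286000 × cos(19°) = 286000 × 0.9455 = 270400 km².
Ratio = 29360 / 270400 ≈ 0.109.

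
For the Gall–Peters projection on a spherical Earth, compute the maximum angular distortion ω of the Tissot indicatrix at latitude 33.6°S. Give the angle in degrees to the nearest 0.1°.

The Gall–Peters projection is cylindrical equal-area with φ₀ = 45°. Cylindrical equal-area (φ₀ = 45°): h = cos φ / cos 45° along meridians, k = cos 45° / cos φ along parallels; h·k = 1.
At 33.6°: h = 1.178, k = 0.8489; principal scales a = 1.178, b = 0.8489.
sin(ω/2) = (a − b)/(a + b) = 0.3290/2.027 = 0.1623, so ω = 2 arcsin(0.1623) ≈ 18.7°.

18.7°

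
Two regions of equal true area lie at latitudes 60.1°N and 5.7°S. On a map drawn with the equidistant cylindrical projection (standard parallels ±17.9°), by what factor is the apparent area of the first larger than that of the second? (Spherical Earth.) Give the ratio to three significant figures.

2.00

The equidistant cylindrical projection with φ₀ = 17.9° has h = 1 (meridians true) and k = cos φ₀ / cos φ along parallels.
Areal scale at 60.1°: h·k = 1.000 × 1.909 = 1.909.
Areal scale at 5.7°: h·k = 1.000 × 0.9563 = 0.9563.
Ratio = 1.909/0.9563 ≈ 2.00.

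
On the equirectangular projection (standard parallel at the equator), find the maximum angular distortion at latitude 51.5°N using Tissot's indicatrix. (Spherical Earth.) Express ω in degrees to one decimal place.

26.9°

Plate carrée maps x = Rλ, y = Rφ. The meridian scale is h = 1 and the parallel scale is k = 1/cos φ = sec φ.
At 51.5°: h = 1.000, k = 1.606; principal scales a = 1.606, b = 1.000.
sin(ω/2) = (a − b)/(a + b) = 0.6064/2.606 = 0.2327, so ω = 2 arcsin(0.2327) ≈ 26.9°.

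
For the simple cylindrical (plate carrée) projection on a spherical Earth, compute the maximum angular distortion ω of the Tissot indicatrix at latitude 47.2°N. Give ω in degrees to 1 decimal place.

For the equirectangular projection with φ₀ = 0 (plate carrée), h = 1 along meridians and k = sec φ along parallels.
At 47.2°: h = 1.000, k = 1.472; principal scales a = 1.472, b = 1.000.
sin(ω/2) = (a − b)/(a + b) = 0.4718/2.472 = 0.1909, so ω = 2 arcsin(0.1909) ≈ 22.0°.

22.0°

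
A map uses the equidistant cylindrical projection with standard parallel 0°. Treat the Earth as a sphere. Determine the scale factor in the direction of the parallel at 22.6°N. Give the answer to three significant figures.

1.08

For the equirectangular projection with φ₀ = 0 (plate carrée), h = 1 along meridians and k = sec φ along parallels.
k = 1/cos 22.6° = 1/0.9232 = 1.083.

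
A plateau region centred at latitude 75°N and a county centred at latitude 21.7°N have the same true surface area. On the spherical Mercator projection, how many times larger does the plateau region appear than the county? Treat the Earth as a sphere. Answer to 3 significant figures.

On Mercator, area is exaggerated by sec²φ = 1/cos²φ.
At 75°: sec²(75°) = 1/0.2588² = 14.93.
At 21.7°: sec²(21.7°) = 1/0.9291² = 1.158.
Ratio = 14.93/1.158 = cos²(21.7°)/cos²(75°) ≈ 12.9.

12.9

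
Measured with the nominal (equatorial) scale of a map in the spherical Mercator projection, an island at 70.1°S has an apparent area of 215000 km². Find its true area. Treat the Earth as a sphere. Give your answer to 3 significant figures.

24900 km²

Mercator is conformal, so the point scale is isotropic: h = k = sec φ = 1/cos φ.
Areal scale = k² = sec²φ = 1/cos²(70.1°) = 1/0.3404² = 8.631.
True area = apparent / (areal scale) = 215000 / 8.631 ≈ 24900 km².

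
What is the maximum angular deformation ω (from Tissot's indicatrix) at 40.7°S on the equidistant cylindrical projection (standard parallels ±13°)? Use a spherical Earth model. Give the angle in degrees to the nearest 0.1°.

With standard parallel φ₀ = 13°, the equirectangular projection gives x = Rλ cos φ₀, y = Rφ, so h = 1 and k = cos 13° / cos φ.
At 40.7°: h = 1.000, k = 1.285; principal scales a = 1.285, b = 1.000.
sin(ω/2) = (a − b)/(a + b) = 0.2852/2.285 = 0.1248, so ω = 2 arcsin(0.1248) ≈ 14.3°.

14.3°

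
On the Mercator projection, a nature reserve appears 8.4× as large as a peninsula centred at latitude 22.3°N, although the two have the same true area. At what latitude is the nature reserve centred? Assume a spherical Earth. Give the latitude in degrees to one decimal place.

71.4°

For equal true areas on Mercator, apparent areas scale as sec²φ, so the ratio is cos²φ₂ / cos²φ₁.
cos²φ₂ / cos²φ₁ = 8.4  ⇒  cos φ₁ = cos 22.3° / √8.4 = 0.9252/2.898 = 0.3192.
φ₁ = arccos(0.3192) ≈ 71.4°.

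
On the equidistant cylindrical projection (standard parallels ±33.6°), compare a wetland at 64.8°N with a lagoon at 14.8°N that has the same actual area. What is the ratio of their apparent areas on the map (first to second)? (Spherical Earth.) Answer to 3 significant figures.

With standard parallel φ₀ = 33.6°, the equirectangular projection gives x = Rλ cos φ₀, y = Rφ, so h = 1 and k = cos 33.6° / cos φ.
Areal scale at 64.8°: h·k = 1.000 × 1.956 = 1.956.
Areal scale at 14.8°: h·k = 1.000 × 0.8615 = 0.8615.
Ratio = 1.956/0.8615 ≈ 2.27.

2.27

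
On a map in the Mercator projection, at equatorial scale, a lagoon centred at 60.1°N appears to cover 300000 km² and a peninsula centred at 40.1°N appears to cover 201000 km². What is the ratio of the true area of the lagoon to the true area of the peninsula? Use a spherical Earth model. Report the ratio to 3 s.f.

0.634

Since Mercator area scale is 1/cos²φ, the true area equals the apparent area multiplied by cos²φ.
True area of lagoon: 300000 × cos²(60.1°) = 300000 × 0.2485 = 74550 km².
True area of peninsula: 201000 × cos²(40.1°) = 201000 × 0.5851 = 117600 km².
Ratio = 74550 / 117600 ≈ 0.634.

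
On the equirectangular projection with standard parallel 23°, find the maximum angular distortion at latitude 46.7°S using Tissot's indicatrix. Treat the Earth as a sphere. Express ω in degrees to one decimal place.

16.8°

In the equirectangular projection with standard parallel φ₀ = 23° (x = Rλ cos φ₀, y = Rφ), meridians are true-scale (h = 1) and the parallel scale is k = cos φ₀ / cos φ.
At 46.7°: h = 1.000, k = 1.342; principal scales a = 1.342, b = 1.000.
sin(ω/2) = (a − b)/(a + b) = 0.3422/2.342 = 0.1461, so ω = 2 arcsin(0.1461) ≈ 16.8°.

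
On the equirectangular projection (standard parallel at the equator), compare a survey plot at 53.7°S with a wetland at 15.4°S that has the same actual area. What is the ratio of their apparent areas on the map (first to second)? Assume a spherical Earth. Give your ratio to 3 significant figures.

In the plate carrée (x = Rλ, y = Rφ), meridians are true-scale (h = 1) and parallels are stretched by k = sec φ.
Areal scale at 53.7°: h·k = 1.000 × 1.689 = 1.689.
Areal scale at 15.4°: h·k = 1.000 × 1.037 = 1.037.
Ratio = 1.689/1.037 ≈ 1.63.

1.63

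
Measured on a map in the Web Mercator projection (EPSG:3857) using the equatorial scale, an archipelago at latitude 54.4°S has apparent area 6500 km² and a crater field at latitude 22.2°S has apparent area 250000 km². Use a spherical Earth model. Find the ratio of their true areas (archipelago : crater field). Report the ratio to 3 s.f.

Since Mercator area scale is 1/cos²φ, the true area equals the apparent area multiplied by cos²φ.
True area of archipelago: 6500 × cos²(54.4°) = 6500 × 0.3389 = 2203 km².
True area of crater field: 250000 × cos²(22.2°) = 250000 × 0.8572 = 214300 km².
Ratio = 2203 / 214300 ≈ 0.0103.

0.0103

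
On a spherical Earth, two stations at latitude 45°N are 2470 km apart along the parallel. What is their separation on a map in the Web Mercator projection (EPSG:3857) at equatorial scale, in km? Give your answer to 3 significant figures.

The Mercator projection is conformal; its linear scale factor is the same in every direction and equals sec φ = 1/cos φ.
Along the parallel, k = sec 45° = 1/0.7071 = 1.414.
Map distance = 2470 × 1.414 ≈ 3490 km.

3490 km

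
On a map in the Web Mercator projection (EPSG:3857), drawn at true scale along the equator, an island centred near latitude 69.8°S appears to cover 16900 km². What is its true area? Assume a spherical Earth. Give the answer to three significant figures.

2020 km²

For Mercator, h = k = sec φ (a conformal cylindrical projection has a single point scale, 1/cos φ).
Areal scale = k² = sec²φ = 1/cos²(69.8°) = 1/0.3453² = 8.387.
True area = apparent / (areal scale) = 16900 / 8.387 ≈ 2020 km².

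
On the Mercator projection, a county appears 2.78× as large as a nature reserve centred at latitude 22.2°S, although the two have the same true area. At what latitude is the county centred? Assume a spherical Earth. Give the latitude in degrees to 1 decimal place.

Mercator areal scale is sec²φ, so apparent-area ratio = sec²φ₁ / sec²φ₂ = cos²φ₂ / cos²φ₁.
cos²φ₂ / cos²φ₁ = 2.78  ⇒  cos φ₁ = cos 22.2° / √2.78 = 0.9259/1.667 = 0.5553.
φ₁ = arccos(0.5553) ≈ 56.3°.

56.3°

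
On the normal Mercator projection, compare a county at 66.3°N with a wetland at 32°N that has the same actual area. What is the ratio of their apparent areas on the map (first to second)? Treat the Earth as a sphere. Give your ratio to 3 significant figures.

4.45

Mercator is conformal with k = sec φ, so areal scale = k² = sec²φ.
At 66.3°: sec²(66.3°) = 1/0.4019² = 6.190.
At 32°: sec²(32°) = 1/0.8480² = 1.390.
Ratio = 6.190/1.390 = cos²(32°)/cos²(66.3°) ≈ 4.45.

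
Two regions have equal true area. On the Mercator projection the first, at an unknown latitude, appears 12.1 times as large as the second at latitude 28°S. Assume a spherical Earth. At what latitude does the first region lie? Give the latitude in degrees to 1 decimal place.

Mercator areal scale is sec²φ, so apparent-area ratio = sec²φ₁ / sec²φ₂ = cos²φ₂ / cos²φ₁.
cos²φ₂ / cos²φ₁ = 12.1  ⇒  cos φ₁ = cos 28° / √12.1 = 0.8829/3.479 = 0.2538.
φ₁ = arccos(0.2538) ≈ 75.3°.

75.3°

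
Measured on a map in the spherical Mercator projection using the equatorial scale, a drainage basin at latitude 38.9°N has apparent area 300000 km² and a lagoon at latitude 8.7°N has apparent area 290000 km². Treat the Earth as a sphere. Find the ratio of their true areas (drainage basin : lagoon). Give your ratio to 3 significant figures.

0.641

Mercator's areal exaggeration is sec²φ; hence true area = (apparent area) · cos²φ.
True area of drainage basin: 300000 × cos²(38.9°) = 300000 × 0.6057 = 181700 km².
True area of lagoon: 290000 × cos²(8.7°) = 290000 × 0.9771 = 283400 km².
Ratio = 181700 / 283400 ≈ 0.641.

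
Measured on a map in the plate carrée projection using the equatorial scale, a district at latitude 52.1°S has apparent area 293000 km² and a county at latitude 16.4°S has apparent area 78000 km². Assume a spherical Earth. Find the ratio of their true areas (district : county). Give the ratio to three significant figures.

2.41

Plate carrée has h = 1 and k = sec φ, giving areal scale sec φ; true area = (apparent area) · cos φ.
True area of district: 293000 × cos(52.1°) = 293000 × 0.6143 = 180000 km².
True area of county: 78000 × cos(16.4°) = 78000 × 0.9593 = 74830 km².
Ratio = 180000 / 74830 ≈ 2.41.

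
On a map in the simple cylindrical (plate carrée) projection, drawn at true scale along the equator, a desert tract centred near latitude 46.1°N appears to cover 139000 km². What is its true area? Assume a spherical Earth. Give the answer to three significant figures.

96400 km²

In the plate carrée (x = Rλ, y = Rφ), meridians are true-scale (h = 1) and parallels are stretched by k = sec φ.
Areal scale = h·k = 1 × sec φ; at 46.1°, h = 1.000, k = 1.442, so h·k = 1.442.
True area = apparent / (areal scale) = 139000 / 1.442 ≈ 96400 km².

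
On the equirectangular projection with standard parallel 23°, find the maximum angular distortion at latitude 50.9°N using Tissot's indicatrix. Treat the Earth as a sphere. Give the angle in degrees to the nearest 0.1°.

With standard parallel φ₀ = 23°, the equirectangular projection gives x = Rλ cos φ₀, y = Rφ, so h = 1 and k = cos 23° / cos φ.
At 50.9°: h = 1.000, k = 1.460; principal scales a = 1.460, b = 1.000.
sin(ω/2) = (a − b)/(a + b) = 0.4596/2.460 = 0.1868, so ω = 2 arcsin(0.1868) ≈ 21.5°.

21.5°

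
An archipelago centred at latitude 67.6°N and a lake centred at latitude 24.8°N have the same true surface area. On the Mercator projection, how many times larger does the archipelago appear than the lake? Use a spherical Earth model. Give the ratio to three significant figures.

5.67

Mercator areal scale is sec²φ.
At 67.6°: sec²(67.6°) = 1/0.3811² = 6.886.
At 24.8°: sec²(24.8°) = 1/0.9078² = 1.214.
Ratio = 6.886/1.214 = cos²(24.8°)/cos²(67.6°) ≈ 5.67.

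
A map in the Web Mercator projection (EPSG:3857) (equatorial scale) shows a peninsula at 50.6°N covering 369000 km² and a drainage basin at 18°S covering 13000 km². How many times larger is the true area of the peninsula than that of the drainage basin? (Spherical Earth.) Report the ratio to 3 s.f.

12.6

On Mercator the areal scale is sec²φ, so true area = apparent × cos²φ.
True area of peninsula: 369000 × cos²(50.6°) = 369000 × 0.4029 = 148700 km².
True area of drainage basin: 13000 × cos²(18°) = 13000 × 0.9045 = 11760 km².
Ratio = 148700 / 11760 ≈ 12.6.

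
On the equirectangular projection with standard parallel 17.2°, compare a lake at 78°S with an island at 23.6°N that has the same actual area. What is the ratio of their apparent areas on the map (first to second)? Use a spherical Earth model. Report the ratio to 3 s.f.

4.41

With standard parallel φ₀ = 17.2°, the equirectangular projection gives x = Rλ cos φ₀, y = Rφ, so h = 1 and k = cos 17.2° / cos φ.
Areal scale at 78°: h·k = 1.000 × 4.595 = 4.595.
Areal scale at 23.6°: h·k = 1.000 × 1.042 = 1.042.
Ratio = 4.595/1.042 ≈ 4.41.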